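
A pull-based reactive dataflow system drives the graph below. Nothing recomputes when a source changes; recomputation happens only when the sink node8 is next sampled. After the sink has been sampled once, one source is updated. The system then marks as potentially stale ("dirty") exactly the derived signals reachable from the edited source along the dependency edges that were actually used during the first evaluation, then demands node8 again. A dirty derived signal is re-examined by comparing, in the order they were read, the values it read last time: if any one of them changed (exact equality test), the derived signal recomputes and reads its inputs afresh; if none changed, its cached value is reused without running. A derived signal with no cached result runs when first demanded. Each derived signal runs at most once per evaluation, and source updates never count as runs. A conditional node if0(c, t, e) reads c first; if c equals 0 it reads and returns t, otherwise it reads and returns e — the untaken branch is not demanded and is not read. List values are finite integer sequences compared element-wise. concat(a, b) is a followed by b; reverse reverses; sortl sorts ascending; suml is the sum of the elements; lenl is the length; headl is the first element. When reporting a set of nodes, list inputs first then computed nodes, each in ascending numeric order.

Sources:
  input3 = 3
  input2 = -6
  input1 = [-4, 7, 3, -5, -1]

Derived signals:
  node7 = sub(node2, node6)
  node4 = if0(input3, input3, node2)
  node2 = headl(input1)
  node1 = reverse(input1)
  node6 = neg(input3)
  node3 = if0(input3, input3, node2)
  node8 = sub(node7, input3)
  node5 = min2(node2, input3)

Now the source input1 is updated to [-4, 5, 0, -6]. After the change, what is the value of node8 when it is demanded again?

First evaluation (everything demanded from the output):
  node2 = headl([-4, 7, 3, -5, -1]) = -4
  node6 = neg(3) = -3
  node7 = sub(-4, -3) = -1
  node8 = sub(-1, 3) = -4

Propagation after the edit:
  node2: runs — input1 [-4, 7, 3, -5, -1]->[-4, 5, 0, -6]; result -4 (same value as before).
  node7: checked — values it read are unchanged (node2 unchanged, node6 unchanged); reused cached -1 without running.
  node8: checked — values it read are unchanged (node7 unchanged, input3 unchanged); reused cached -4 without running.

Key observation: the change is absorbed at node2 — it re-runs but produces the same value, and the output's value is unchanged.

New value of node8: -4.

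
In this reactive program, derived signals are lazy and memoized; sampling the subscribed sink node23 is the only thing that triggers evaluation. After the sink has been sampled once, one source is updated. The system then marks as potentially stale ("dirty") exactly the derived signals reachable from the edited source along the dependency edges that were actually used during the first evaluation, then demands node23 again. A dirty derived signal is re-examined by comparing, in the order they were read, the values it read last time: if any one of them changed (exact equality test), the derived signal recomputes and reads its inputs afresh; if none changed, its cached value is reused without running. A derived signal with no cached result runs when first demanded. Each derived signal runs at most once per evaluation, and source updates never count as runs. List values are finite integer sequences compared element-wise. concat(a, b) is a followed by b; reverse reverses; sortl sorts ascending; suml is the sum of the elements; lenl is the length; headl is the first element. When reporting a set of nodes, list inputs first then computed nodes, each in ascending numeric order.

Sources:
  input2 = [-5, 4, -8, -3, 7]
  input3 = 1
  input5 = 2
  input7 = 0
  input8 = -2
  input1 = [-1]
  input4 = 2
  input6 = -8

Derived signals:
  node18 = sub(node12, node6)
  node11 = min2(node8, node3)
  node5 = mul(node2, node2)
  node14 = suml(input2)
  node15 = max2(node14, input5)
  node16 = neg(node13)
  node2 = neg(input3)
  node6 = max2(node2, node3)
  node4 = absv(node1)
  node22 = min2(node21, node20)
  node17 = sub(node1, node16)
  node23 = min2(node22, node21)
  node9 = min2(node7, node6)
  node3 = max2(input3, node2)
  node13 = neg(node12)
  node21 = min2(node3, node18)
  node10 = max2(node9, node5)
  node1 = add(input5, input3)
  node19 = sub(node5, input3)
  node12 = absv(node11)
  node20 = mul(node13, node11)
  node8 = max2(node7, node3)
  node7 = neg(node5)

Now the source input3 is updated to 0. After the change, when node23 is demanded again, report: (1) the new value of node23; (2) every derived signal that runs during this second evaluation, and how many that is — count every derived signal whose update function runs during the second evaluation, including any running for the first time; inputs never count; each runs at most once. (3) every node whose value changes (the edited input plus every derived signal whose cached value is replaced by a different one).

Demanding node23 again yields 0.
14 derived signals run: node2, node3, node5, node6, node7, node8, node11, node12, node13, node18, node20, node21, node22, node23.
The nodes whose values change: input3, node2, node3, node5, node6, node7, node8, node11, node12, node13, node20, node22, node23.

First demand of the output computes:
  node2 = neg(1) = -1
  node3 = max2(1, -1) = 1
  node5 = mul(-1, -1) = 1
  node6 = max2(-1, 1) = 1
  node7 = neg(1) = -1
  node8 = max2(-1, 1) = 1
  node11 = min2(1, 1) = 1
  node12 = absv(1) = 1
  node13 = neg(1) = -1
  node18 = sub(1, 1) = 0
  node20 = mul(-1, 1) = -1
  node21 = min2(1, 0) = 0
  node22 = min2(0, -1) = -1
  node23 = min2(-1, 0) = -1

After the edit, cleaning proceeds:
  node2: a read changed (input3 1->0) — executes, giving 0.
  node3: a read changed (input3 1->0; node2 -1->0) — executes, giving 0.
  node5: a read changed (node2 -1->0; node2 -1->0) — executes, giving 0.
  node6: a read changed (node2 -1->0; node3 1->0) — executes, giving 0.
  node7: a read changed (node5 1->0) — executes, giving 0.
  node8: a read changed (node7 -1->0; node3 1->0) — executes, giving 0.
  node11: a read changed (node8 1->0; node3 1->0) — executes, giving 0.
  node12: a read changed (node11 1->0) — executes, giving 0.
  node13: a read changed (node12 1->0) — executes, giving 0.
  node18: a read changed (node12 1->0; node6 1->0) — executes, giving 0 — identical to its old value.
  node20: a read changed (node13 -1->0; node11 1->0) — executes, giving 0.
  node21: a read changed (node3 1->0) — executes, giving 0 — identical to its old value.
  node22: a read changed (node20 -1->0) — executes, giving 0.
  node23: a read changed (node22 -1->0) — executes, giving 0.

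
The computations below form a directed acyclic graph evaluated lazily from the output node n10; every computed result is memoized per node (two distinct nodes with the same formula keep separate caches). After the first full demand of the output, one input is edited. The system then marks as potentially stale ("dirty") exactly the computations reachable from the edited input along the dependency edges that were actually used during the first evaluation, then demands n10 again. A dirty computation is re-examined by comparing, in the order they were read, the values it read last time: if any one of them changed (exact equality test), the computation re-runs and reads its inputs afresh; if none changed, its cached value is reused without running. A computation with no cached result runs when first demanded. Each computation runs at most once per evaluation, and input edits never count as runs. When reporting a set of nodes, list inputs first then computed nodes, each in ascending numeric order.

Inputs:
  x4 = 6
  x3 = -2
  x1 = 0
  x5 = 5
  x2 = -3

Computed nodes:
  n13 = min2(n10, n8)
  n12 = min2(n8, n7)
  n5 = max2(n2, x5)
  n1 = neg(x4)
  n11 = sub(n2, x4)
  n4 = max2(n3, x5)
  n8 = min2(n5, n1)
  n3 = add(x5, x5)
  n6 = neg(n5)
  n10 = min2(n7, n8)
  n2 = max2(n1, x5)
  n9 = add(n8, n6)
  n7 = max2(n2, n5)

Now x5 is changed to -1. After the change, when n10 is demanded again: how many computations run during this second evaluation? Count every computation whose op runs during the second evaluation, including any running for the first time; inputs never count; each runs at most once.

5 computations run: n2, n5, n7, n8, n10.

First demand of the output computes:
  n1 = neg(6) = -6
  n2 = max2(-6, 5) = 5
  n5 = max2(5, 5) = 5
  n7 = max2(5, 5) = 5
  n8 = min2(5, -6) = -6
  n10 = min2(5, -6) = -6

After the edit, cleaning proceeds:
  n2: a read changed (x5 5->-1) — executes, giving -1.
  n5: a read changed (n2 5->-1; x5 5->-1) — executes, giving -1.
  n7: a read changed (n2 5->-1; n5 5->-1) — executes, giving -1.
  n8: a read changed (n5 5->-1) — executes, giving -6 — identical to its old value.
  n10: a read changed (n7 5->-1) — executes, giving -6 — identical to its old value.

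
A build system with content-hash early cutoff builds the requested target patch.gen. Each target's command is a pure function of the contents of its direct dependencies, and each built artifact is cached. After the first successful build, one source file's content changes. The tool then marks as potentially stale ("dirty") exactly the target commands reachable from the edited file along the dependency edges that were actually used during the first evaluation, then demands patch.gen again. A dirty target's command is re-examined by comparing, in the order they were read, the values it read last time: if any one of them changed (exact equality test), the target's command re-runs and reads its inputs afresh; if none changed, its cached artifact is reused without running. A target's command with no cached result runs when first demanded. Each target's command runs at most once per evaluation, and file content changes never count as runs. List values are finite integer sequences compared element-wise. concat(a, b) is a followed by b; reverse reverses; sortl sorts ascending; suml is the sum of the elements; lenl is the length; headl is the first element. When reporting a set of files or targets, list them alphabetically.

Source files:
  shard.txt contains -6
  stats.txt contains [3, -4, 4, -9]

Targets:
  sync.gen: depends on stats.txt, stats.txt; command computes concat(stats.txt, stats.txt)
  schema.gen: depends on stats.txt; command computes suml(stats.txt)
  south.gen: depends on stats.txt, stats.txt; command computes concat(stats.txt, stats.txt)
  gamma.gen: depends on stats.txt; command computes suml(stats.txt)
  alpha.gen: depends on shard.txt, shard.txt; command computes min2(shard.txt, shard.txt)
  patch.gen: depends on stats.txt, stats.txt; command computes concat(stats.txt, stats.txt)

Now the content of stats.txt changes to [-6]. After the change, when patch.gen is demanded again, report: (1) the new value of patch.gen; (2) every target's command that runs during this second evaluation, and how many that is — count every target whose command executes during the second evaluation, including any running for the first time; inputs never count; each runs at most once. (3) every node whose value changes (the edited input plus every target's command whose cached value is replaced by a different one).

First evaluation (everything demanded from the output):
  patch.gen = concat([3, -4, 4, -9], [3, -4, 4, -9]) = [3, -4, 4, -9, 3, -4, 4, -9]

Propagation after the edit:
  patch.gen: runs — stats.txt [3, -4, 4, -9]->[-6]; stats.txt [3, -4, 4, -9]->[-6]; result [-6, -6].

New value of patch.gen: [-6, -6].
Target commands that run: patch.gen — 1 in total.
Values that change: patch.gen, stats.txt.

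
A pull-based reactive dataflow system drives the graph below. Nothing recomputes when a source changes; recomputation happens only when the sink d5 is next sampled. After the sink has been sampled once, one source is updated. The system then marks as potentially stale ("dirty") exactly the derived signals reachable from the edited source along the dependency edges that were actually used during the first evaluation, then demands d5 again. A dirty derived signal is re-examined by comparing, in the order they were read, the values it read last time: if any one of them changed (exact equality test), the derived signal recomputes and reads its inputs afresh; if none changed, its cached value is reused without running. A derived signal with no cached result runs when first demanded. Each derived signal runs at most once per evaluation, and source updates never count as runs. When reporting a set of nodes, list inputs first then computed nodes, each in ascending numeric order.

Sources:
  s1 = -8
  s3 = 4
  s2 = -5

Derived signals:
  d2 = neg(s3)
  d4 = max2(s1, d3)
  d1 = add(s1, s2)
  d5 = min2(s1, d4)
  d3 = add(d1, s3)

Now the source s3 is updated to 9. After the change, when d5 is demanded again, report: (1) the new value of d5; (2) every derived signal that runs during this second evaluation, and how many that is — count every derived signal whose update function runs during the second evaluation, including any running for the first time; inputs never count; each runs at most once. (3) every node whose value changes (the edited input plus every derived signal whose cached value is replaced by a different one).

First evaluation (everything demanded from the output):
  d1 = add(-8, -5) = -13
  d3 = add(-13, 4) = -9
  d4 = max2(-8, -9) = -8
  d5 = min2(-8, -8) = -8

Propagation after the edit:
  d3: runs — s3 4->9; result -4.
  d4: runs — d3 -9->-4; result -4.
  d5: runs — d4 -8->-4; result -8 (same value as before).

New value of d5: -8.
Derived signals that run: d3, d4, d5 — 3 in total.
Values that change: s3, d3, d4.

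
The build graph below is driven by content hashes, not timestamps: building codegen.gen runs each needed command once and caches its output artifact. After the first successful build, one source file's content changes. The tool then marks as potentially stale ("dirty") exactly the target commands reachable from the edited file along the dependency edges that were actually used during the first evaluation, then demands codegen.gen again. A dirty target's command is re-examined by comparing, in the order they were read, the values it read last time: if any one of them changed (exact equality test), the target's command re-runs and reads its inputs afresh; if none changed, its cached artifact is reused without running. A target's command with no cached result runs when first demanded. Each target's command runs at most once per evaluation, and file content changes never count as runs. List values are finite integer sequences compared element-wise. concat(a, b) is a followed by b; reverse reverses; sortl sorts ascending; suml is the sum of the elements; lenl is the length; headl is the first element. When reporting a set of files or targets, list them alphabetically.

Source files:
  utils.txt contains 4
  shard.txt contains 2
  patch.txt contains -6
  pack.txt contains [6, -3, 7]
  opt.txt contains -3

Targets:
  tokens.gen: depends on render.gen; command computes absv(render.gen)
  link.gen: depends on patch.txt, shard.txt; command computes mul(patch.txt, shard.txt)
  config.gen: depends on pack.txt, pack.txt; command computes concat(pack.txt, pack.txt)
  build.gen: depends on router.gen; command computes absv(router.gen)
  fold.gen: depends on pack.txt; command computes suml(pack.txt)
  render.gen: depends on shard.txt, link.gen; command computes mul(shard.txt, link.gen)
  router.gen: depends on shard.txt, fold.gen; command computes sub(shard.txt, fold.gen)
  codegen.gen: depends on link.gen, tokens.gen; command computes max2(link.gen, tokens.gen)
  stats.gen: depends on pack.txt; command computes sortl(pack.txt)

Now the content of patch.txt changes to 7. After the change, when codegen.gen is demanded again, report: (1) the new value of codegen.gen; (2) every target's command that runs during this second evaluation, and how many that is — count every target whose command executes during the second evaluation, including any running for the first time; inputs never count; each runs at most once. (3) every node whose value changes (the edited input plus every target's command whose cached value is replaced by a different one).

codegen.gen now evaluates to 28.
Run set: codegen.gen, link.gen, render.gen, tokens.gen (4 run).
Changed values: codegen.gen, link.gen, patch.txt, render.gen, tokens.gen.

Initial pass — values computed on the first demand:
  link.gen = mul(-6, 2) = -12
  render.gen = mul(2, -12) = -24
  tokens.gen = absv(-24) = 24
  codegen.gen = max2(-12, 24) = 24

Second demand — change propagation:
  link.gen: re-runs because patch.txt -6->7; new result 14.
  render.gen: re-runs because link.gen -12->14; new result 28.
  tokens.gen: re-runs because render.gen -24->28; new result 28.
  codegen.gen: re-runs because link.gen -12->14; tokens.gen 24->28; new result 28.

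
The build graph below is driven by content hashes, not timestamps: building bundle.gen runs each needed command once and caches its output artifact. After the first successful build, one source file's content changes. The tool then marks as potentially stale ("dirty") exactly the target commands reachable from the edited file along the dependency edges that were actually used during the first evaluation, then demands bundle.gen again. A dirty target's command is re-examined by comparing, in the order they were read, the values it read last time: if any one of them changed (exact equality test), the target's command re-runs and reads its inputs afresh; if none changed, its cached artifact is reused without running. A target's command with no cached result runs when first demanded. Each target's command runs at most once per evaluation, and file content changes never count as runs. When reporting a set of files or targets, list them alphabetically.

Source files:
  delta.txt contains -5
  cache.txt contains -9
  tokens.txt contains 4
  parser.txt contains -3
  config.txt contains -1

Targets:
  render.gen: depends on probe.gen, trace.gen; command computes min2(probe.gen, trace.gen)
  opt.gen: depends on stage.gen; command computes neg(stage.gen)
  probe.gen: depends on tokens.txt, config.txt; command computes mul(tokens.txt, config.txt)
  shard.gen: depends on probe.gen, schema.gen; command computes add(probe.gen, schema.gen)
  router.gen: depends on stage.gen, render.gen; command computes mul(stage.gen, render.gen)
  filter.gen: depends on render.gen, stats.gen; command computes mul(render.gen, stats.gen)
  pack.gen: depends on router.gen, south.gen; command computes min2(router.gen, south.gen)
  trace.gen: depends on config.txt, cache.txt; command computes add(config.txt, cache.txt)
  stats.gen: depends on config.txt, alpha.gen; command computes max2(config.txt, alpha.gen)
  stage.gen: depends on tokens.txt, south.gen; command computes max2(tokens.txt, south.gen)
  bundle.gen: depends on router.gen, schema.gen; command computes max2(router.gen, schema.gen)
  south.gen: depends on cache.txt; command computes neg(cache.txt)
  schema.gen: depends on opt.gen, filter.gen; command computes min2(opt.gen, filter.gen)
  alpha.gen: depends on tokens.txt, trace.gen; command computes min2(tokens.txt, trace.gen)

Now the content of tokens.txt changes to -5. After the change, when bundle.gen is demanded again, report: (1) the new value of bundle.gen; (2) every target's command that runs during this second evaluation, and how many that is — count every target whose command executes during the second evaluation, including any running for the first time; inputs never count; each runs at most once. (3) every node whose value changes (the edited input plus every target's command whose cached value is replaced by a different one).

Initial pass — values computed on the first demand:
  probe.gen = mul(4, -1) = -4
  south.gen = neg(-9) = 9
  stage.gen = max2(4, 9) = 9
  opt.gen = neg(9) = -9
  trace.gen = add(-1, -9) = -10
  alpha.gen = min2(4, -10) = -10
  render.gen = min2(-4, -10) = -10
  router.gen = mul(9, -10) = -90
  stats.gen = max2(-1, -10) = -1
  filter.gen = mul(-10, -1) = 10
  schema.gen = min2(-9, 10) = -9
  bundle.gen = max2(-90, -9) = -9

Second demand — change propagation:
  alpha.gen: re-runs because tokens.txt 4->-5; new result -10 (unchanged).
  probe.gen: re-runs because tokens.txt 4->-5; new result 5.
  render.gen: re-runs because probe.gen -4->5; new result -10 (unchanged).
  stage.gen: re-runs because tokens.txt 4->-5; new result 9 (unchanged).
  opt.gen: re-examined; everything it read last time is the same (stage.gen unchanged) — cache -9 kept, no run.
  router.gen: re-examined; everything it read last time is the same (stage.gen unchanged, render.gen unchanged) — cache -90 kept, no run.
  stats.gen: re-examined; everything it read last time is the same (config.txt unchanged, alpha.gen unchanged) — cache -1 kept, no run.
  filter.gen: re-examined; everything it read last time is the same (render.gen unchanged, stats.gen unchanged) — cache 10 kept, no run.
  schema.gen: re-examined; everything it read last time is the same (opt.gen unchanged, filter.gen unchanged) — cache -9 kept, no run.
  bundle.gen: re-examined; everything it read last time is the same (router.gen unchanged, schema.gen unchanged) — cache -9 kept, no run.

The important point: at stats.gen every value read last time is unchanged, so the dirty flag clears without a run.

bundle.gen now evaluates to -9.
Run set: alpha.gen, probe.gen, render.gen, stage.gen (4 run).
Changed values: probe.gen, tokens.txt.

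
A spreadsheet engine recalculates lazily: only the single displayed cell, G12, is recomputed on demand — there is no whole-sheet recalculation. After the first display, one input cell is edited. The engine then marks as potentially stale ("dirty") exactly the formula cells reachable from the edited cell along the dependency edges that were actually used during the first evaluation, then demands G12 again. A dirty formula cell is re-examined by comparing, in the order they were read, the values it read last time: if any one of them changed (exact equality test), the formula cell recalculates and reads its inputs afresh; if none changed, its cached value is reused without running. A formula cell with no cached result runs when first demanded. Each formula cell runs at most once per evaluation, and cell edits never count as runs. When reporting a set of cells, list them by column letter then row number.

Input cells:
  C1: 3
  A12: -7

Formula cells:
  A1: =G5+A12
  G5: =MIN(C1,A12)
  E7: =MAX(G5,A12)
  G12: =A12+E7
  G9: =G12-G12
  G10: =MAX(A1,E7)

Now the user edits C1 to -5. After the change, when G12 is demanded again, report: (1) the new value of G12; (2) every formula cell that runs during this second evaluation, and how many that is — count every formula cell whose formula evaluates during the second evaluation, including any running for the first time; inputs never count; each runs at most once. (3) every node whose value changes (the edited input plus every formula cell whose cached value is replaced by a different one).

First evaluation (everything demanded from the output):
  G5 = MIN(3, -7) = -7
  E7 = MAX(-7, -7) = -7
  G12 = -7 + -7 = -14

Propagation after the edit:
  G5: runs — C1 3->-5; result -7 (same value as before).
  E7: checked — values it read are unchanged (G5 unchanged, A12 unchanged); reused cached -7 without running.
  G12: checked — values it read are unchanged (A12 unchanged, E7 unchanged); reused cached -14 without running.

Key observation: the change is absorbed at G5 — it re-runs but produces the same value, and the output's value is unchanged.

New value of G12: -14.
Formula cells that run: G5 — 1 in total.
Values that change: C1.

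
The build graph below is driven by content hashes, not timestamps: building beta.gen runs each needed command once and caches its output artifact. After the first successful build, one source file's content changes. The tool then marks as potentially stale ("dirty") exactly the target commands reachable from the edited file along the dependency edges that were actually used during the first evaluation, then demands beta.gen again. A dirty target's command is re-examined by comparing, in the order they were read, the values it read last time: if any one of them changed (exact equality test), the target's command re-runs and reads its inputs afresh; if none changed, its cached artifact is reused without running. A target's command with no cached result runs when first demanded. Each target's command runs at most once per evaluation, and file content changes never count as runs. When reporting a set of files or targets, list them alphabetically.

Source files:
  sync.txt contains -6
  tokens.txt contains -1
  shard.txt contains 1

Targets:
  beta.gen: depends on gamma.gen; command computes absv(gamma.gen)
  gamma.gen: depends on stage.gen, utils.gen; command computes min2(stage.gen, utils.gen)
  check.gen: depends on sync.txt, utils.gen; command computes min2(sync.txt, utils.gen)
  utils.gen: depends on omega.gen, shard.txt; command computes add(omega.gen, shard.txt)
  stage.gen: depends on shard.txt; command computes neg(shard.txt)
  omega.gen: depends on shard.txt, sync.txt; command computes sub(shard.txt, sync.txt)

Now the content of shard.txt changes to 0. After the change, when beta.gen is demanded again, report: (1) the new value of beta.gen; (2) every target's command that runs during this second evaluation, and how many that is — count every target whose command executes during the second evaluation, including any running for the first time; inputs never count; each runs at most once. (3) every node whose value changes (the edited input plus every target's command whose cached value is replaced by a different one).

Initial pass — values computed on the first demand:
  omega.gen = sub(1, -6) = 7
  stage.gen = neg(1) = -1
  utils.gen = add(7, 1) = 8
  gamma.gen = min2(-1, 8) = -1
  beta.gen = absv(-1) = 1

Second demand — change propagation:
  omega.gen: re-runs because shard.txt 1->0; new result 6.
  stage.gen: re-runs because shard.txt 1->0; new result 0.
  utils.gen: re-runs because omega.gen 7->6; shard.txt 1->0; new result 6.
  gamma.gen: re-runs because stage.gen -1->0; utils.gen 8->6; new result 0.
  beta.gen: re-runs because gamma.gen -1->0; new result 0.

beta.gen now evaluates to 0.
Run set: beta.gen, gamma.gen, omega.gen, stage.gen, utils.gen (5 run).
Changed values: beta.gen, gamma.gen, omega.gen, shard.txt, stage.gen, utils.gen.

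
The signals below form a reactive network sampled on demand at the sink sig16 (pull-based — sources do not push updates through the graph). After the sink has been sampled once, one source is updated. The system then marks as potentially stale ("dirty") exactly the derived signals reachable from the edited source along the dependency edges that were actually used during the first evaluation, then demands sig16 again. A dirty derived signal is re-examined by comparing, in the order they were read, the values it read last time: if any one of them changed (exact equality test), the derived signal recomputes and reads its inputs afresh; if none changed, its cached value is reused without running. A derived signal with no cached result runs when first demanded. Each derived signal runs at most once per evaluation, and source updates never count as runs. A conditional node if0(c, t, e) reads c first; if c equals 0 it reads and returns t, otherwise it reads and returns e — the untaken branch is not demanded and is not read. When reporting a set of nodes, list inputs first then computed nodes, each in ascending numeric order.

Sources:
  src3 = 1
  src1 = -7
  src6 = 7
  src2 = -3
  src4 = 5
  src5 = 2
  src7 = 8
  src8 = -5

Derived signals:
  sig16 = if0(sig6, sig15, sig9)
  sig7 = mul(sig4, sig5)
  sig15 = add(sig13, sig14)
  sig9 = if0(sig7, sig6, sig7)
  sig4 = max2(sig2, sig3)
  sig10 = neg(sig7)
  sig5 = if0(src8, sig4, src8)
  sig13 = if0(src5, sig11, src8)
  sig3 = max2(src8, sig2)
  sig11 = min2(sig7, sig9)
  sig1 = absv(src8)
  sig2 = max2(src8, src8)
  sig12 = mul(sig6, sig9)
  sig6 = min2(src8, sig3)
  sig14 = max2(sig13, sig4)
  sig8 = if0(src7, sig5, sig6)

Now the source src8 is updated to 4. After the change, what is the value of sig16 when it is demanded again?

sig16 now evaluates to 16.

Initial pass — values computed on the first demand:
  sig2 = max2(-5, -5) = -5
  sig3 = max2(-5, -5) = -5
  sig4 = max2(-5, -5) = -5
  sig5 = if0(src8=-5 -> else branch src8) = -5
  sig6 = min2(-5, -5) = -5
  sig7 = mul(-5, -5) = 25
  sig9 = if0(sig7=25 -> else branch sig7) = 25
  sig16 = if0(sig6=-5 -> else branch sig9) = 25

Second demand — change propagation:
  sig2: re-runs because src8 -5->4; src8 -5->4; new result 4.
  sig3: re-runs because src8 -5->4; sig2 -5->4; new result 4.
  sig4: re-runs because sig2 -5->4; sig3 -5->4; new result 4.
  sig5: re-runs because src8 -5->4; src8 -5->4; new result 4.
  sig6: re-runs because src8 -5->4; sig3 -5->4; new result 4.
  sig7: re-runs because sig4 -5->4; sig5 -5->4; new result 16.
  sig9: re-runs because sig7 25->16; sig7 25->16; new result 16.
  sig16: re-runs because sig6 -5->4; sig9 25->16; new result 16.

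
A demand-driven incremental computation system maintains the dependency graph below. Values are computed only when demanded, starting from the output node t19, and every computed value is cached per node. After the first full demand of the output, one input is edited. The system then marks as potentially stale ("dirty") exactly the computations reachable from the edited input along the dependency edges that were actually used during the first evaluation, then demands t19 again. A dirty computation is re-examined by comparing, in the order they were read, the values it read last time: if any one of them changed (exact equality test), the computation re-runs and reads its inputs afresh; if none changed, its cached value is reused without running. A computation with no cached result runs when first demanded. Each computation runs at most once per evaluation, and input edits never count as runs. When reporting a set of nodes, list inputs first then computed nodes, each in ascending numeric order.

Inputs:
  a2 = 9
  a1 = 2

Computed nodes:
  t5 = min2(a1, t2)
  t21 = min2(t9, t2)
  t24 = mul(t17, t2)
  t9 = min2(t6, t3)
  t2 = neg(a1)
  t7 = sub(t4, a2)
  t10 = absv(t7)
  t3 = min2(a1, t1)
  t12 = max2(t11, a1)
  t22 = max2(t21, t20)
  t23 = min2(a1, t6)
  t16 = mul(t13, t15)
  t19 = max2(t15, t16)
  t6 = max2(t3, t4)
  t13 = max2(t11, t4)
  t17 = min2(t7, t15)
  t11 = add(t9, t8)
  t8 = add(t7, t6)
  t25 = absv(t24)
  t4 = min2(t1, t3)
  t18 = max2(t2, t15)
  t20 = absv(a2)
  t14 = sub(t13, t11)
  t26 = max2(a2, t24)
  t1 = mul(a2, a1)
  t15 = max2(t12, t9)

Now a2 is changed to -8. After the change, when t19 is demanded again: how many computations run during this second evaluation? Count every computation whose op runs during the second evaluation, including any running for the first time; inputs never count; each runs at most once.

First evaluation (everything demanded from the output):
  t1 = mul(9, 2) = 18
  t3 = min2(2, 18) = 2
  t4 = min2(18, 2) = 2
  t6 = max2(2, 2) = 2
  t7 = sub(2, 9) = -7
  t8 = add(-7, 2) = -5
  t9 = min2(2, 2) = 2
  t11 = add(2, -5) = -3
  t12 = max2(-3, 2) = 2
  t13 = max2(-3, 2) = 2
  t15 = max2(2, 2) = 2
  t16 = mul(2, 2) = 4
  t19 = max2(2, 4) = 4

Propagation after the edit:
  t1: runs — a2 9->-8; result -16.
  t3: runs — t1 18->-16; result -16.
  t4: runs — t1 18->-16; t3 2->-16; result -16.
  t6: runs — t3 2->-16; t4 2->-16; result -16.
  t7: runs — t4 2->-16; a2 9->-8; result -8.
  t8: runs — t7 -7->-8; t6 2->-16; result -24.
  t9: runs — t6 2->-16; t3 2->-16; result -16.
  t11: runs — t9 2->-16; t8 -5->-24; result -40.
  t12: runs — t11 -3->-40; result 2 (same value as before).
  t13: runs — t11 -3->-40; t4 2->-16; result -16.
  t15: runs — t9 2->-16; result 2 (same value as before).
  t16: runs — t13 2->-16; result -32.
  t19: runs — t16 4->-32; result 2.

Computations that run: t1, t3, t4, t6, t7, t8, t9, t11, t12, t13, t15, t16, t19 — 13 in total.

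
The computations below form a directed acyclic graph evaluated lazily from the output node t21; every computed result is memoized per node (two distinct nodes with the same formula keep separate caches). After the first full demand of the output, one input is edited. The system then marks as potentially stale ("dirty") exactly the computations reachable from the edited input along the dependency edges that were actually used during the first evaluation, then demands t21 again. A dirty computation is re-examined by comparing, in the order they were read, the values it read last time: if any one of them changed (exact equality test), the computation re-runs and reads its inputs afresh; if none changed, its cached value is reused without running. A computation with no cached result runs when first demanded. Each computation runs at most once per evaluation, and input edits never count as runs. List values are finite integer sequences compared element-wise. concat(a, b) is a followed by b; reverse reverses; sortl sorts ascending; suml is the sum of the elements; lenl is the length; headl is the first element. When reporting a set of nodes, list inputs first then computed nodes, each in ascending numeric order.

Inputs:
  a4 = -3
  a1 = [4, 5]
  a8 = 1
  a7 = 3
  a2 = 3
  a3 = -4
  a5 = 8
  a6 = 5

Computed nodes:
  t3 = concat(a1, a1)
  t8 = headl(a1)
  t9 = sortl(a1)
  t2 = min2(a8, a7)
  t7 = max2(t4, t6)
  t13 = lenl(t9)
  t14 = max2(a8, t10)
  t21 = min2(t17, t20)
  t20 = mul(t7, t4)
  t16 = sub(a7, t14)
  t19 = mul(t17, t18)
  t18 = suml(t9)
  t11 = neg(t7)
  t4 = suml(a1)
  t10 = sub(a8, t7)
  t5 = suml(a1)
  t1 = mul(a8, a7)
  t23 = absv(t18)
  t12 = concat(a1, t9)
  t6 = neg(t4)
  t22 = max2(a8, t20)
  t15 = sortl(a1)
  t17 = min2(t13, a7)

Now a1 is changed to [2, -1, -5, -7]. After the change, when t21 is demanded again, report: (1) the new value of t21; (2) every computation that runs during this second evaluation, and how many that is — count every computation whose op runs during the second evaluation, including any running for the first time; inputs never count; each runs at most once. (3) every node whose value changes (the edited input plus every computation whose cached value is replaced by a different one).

First demand of the output computes:
  t4 = suml([4, 5]) = 9
  t6 = neg(9) = -9
  t7 = max2(9, -9) = 9
  t9 = sortl([4, 5]) = [4, 5]
  t13 = lenl([4, 5]) = 2
  t17 = min2(2, 3) = 2
  t20 = mul(9, 9) = 81
  t21 = min2(2, 81) = 2

After the edit, cleaning proceeds:
  t4: a read changed (a1 [4, 5]->[2, -1, -5, -7]) — executes, giving -11.
  t6: a read changed (t4 9->-11) — executes, giving 11.
  t7: a read changed (t4 9->-11; t6 -9->11) — executes, giving 11.
  t9: a read changed (a1 [4, 5]->[2, -1, -5, -7]) — executes, giving [-7, -5, -1, 2].
  t13: a read changed (t9 [4, 5]->[-7, -5, -1, 2]) — executes, giving 4.
  t17: a read changed (t13 2->4) — executes, giving 3.
  t20: a read changed (t7 9->11; t4 9->-11) — executes, giving -121.
  t21: a read changed (t17 2->3; t20 81->-121) — executes, giving -121.

Demanding t21 again yields -121.
8 computations run: t4, t6, t7, t9, t13, t17, t20, t21.
The nodes whose values change: a1, t4, t6, t7, t9, t13, t17, t20, t21.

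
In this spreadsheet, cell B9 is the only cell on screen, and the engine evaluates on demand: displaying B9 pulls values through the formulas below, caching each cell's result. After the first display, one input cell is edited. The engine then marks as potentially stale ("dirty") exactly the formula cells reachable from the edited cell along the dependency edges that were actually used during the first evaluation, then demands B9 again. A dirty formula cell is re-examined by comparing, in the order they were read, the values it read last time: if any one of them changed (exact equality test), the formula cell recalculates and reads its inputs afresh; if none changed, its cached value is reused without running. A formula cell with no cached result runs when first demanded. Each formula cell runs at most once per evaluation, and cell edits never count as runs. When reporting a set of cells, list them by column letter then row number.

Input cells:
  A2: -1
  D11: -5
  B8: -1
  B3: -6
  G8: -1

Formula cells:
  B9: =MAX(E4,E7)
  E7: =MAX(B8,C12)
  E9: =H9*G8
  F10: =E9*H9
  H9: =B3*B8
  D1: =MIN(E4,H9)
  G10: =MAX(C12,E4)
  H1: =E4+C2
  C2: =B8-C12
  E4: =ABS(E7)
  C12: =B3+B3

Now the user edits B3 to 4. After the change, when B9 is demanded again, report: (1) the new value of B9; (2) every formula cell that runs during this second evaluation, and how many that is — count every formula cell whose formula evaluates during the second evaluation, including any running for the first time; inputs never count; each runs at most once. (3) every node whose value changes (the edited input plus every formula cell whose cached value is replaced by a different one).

B9 now evaluates to 8.
Run set: B9, C12, E4, E7 (4 run).
Changed values: B3, B9, C12, E4, E7.

Initial pass — values computed on the first demand:
  C12 = -6 + -6 = -12
  E7 = MAX(-1, -12) = -1
  E4 = ABS(-1) = 1
  B9 = MAX(1, -1) = 1

Second demand — change propagation:
  C12: re-runs because B3 -6->4; B3 -6->4; new result 8.
  E7: re-runs because C12 -12->8; new result 8.
  E4: re-runs because E7 -1->8; new result 8.
  B9: re-runs because E4 1->8; E7 -1->8; new result 8.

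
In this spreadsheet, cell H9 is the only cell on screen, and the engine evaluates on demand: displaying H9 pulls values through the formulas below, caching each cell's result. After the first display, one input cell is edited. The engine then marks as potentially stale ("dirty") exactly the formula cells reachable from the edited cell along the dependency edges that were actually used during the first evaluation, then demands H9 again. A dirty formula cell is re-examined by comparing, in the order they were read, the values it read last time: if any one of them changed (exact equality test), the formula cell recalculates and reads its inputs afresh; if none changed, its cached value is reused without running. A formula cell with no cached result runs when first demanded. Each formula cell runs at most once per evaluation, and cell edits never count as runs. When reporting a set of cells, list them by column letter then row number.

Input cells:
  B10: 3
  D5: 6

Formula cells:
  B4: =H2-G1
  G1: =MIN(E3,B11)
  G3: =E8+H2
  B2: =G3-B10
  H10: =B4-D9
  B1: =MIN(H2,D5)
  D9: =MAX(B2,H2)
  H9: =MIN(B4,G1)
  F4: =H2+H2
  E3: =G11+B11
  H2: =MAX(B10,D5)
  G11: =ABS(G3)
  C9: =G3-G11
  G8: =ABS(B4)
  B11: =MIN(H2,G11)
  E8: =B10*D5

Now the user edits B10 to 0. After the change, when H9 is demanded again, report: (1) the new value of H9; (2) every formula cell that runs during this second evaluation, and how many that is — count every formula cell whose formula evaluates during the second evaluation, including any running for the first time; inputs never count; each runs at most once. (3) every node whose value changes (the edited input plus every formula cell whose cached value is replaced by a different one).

H9 now evaluates to 0.
Run set: B11, E3, E8, G1, G3, G11, H2 (7 run).
Changed values: B10, E3, E8, G3, G11.
The important point: at B4 every value read last time is unchanged, so the dirty flag clears without a run.

Initial pass — values computed on the first demand:
  E8 = 3 * 6 = 18
  H2 = MAX(3, 6) = 6
  G3 = 18 + 6 = 24
  G11 = ABS(24) = 24
  B11 = MIN(6, 24) = 6
  E3 = 24 + 6 = 30
  G1 = MIN(30, 6) = 6
  B4 = 6 - 6 = 0
  H9 = MIN(0, 6) = 0

Second demand — change propagation:
  E8: re-runs because B10 3->0; new result 0.
  H2: re-runs because B10 3->0; new result 6 (unchanged).
  G3: re-runs because E8 18->0; new result 6.
  G11: re-runs because G3 24->6; new result 6.
  B11: re-runs because G11 24->6; new result 6 (unchanged).
  E3: re-runs because G11 24->6; new result 12.
  G1: re-runs because E3 30->12; new result 6 (unchanged).
  B4: re-examined; everything it read last time is the same (H2 unchanged, G1 unchanged) — cache 0 kept, no run.
  H9: re-examined; everything it read last time is the same (B4 unchanged, G1 unchanged) — cache 0 kept, no run.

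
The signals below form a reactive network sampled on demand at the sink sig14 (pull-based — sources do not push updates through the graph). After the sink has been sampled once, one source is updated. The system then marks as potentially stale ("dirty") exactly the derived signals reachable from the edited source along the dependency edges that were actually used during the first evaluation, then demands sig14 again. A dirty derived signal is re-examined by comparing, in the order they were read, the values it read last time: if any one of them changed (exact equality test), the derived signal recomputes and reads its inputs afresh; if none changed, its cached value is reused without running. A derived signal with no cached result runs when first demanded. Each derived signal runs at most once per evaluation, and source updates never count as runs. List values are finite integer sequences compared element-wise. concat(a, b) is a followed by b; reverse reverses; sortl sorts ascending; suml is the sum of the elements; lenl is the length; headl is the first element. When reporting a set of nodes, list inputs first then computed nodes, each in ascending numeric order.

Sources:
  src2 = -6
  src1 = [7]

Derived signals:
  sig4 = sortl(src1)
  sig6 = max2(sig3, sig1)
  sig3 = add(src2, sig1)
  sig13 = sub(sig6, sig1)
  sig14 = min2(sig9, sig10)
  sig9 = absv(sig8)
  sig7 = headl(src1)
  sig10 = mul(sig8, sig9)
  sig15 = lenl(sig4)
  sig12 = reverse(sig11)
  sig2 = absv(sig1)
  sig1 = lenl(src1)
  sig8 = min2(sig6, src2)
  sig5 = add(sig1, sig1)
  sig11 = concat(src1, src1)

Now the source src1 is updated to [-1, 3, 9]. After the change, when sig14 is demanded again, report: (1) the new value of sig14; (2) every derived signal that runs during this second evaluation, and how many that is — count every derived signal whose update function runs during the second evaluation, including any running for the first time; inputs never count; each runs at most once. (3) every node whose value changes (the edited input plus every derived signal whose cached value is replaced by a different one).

sig14 now evaluates to -36.
Run set: sig1, sig3, sig6, sig8 (4 run).
Changed values: src1, sig1, sig3, sig6.
The important point: sig8 recomputes to an identical value, and the output ends up unchanged.

Initial pass — values computed on the first demand:
  sig1 = lenl([7]) = 1
  sig3 = add(-6, 1) = -5
  sig6 = max2(-5, 1) = 1
  sig8 = min2(1, -6) = -6
  sig9 = absv(-6) = 6
  sig10 = mul(-6, 6) = -36
  sig14 = min2(6, -36) = -36

Second demand — change propagation:
  sig1: re-runs because src1 [7]->[-1, 3, 9]; new result 3.
  sig3: re-runs because sig1 1->3; new result -3.
  sig6: re-runs because sig3 -5->-3; sig1 1->3; new result 3.
  sig8: re-runs because sig6 1->3; new result -6 (unchanged).
  sig9: re-examined; everything it read last time is the same (sig8 unchanged) — cache 6 kept, no run.
  sig10: re-examined; everything it read last time is the same (sig8 unchanged, sig9 unchanged) — cache -36 kept, no run.
  sig14: re-examined; everything it read last time is the same (sig9 unchanged, sig10 unchanged) — cache -36 kept, no run.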